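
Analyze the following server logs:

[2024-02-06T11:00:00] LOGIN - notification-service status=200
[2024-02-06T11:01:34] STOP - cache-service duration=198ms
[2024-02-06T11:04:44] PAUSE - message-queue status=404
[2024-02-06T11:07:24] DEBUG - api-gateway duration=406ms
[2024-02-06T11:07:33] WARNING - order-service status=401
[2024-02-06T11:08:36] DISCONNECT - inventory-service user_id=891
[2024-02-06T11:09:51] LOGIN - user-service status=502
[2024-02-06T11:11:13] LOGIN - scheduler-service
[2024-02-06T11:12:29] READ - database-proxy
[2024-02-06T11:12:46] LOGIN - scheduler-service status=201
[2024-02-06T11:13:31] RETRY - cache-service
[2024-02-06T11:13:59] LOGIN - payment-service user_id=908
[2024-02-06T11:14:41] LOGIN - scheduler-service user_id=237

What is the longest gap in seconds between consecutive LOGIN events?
591

To find the longest gap:

1. Extract all LOGIN events in chronological order
2. Calculate time differences between consecutive events
3. Find the maximum difference
4. Longest gap: 591 seconds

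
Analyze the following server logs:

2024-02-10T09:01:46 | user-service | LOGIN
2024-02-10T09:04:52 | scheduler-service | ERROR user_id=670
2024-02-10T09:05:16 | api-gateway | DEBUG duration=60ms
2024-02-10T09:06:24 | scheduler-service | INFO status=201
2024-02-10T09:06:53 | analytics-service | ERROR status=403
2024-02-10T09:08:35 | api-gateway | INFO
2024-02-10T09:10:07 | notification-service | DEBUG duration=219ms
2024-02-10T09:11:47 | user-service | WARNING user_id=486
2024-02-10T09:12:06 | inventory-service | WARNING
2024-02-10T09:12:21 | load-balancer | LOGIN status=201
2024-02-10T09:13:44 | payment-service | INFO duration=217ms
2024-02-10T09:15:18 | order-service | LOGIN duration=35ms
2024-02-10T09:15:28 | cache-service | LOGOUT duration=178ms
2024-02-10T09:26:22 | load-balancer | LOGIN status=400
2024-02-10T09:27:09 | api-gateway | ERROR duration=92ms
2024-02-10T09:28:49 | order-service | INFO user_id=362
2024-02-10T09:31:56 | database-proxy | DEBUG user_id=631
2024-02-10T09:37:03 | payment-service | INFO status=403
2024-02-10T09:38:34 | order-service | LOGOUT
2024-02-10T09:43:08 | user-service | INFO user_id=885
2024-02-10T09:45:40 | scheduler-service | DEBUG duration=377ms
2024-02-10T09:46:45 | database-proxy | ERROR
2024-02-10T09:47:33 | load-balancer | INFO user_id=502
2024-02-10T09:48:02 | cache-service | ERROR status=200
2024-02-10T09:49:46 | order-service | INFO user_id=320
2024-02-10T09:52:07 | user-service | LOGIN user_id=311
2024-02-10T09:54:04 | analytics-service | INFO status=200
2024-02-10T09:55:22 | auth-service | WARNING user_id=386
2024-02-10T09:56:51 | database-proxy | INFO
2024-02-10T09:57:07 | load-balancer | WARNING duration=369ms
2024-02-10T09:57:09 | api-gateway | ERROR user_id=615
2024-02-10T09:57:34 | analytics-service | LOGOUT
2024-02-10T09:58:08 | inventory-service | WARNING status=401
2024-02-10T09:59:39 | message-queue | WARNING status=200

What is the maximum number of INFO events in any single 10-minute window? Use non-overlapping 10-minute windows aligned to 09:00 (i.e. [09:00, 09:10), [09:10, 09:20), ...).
3

To find the burst window:

1. Divide the log period into non-overlapping 10-minute windows starting at 09:00
2. Count INFO events in each window
3. Find the window with maximum count
4. Maximum events in a window: 3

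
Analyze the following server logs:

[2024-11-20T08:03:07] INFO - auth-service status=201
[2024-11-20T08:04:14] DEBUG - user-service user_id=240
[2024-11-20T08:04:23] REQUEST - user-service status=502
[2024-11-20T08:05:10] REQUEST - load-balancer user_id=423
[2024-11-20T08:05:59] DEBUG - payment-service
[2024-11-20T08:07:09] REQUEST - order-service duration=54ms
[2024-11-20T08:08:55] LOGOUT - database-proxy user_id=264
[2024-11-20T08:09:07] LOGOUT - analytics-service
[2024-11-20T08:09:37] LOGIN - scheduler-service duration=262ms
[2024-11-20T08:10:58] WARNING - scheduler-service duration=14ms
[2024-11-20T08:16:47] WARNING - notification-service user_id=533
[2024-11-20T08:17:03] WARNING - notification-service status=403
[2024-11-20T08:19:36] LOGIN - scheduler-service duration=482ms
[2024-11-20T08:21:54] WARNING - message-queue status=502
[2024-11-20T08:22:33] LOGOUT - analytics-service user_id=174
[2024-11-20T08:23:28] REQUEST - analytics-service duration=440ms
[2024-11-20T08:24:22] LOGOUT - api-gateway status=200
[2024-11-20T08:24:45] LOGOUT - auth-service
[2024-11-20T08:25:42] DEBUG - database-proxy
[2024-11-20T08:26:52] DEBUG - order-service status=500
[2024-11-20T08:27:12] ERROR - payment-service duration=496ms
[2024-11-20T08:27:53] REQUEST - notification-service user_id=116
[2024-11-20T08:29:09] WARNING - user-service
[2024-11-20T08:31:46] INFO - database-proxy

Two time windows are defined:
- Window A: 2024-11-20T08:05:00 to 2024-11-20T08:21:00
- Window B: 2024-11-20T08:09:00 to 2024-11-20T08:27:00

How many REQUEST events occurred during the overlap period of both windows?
0

To find overlap events:

1. Window A: 2024-11-20T08:05:00 to 2024-11-20T08:21:00
2. Window B: 2024-11-20T08:09:00 to 2024-11-20T08:27:00
3. Overlap period: 2024-11-20T08:09:00 to 2024-11-20T08:21:00
4. Count REQUEST events in overlap: 0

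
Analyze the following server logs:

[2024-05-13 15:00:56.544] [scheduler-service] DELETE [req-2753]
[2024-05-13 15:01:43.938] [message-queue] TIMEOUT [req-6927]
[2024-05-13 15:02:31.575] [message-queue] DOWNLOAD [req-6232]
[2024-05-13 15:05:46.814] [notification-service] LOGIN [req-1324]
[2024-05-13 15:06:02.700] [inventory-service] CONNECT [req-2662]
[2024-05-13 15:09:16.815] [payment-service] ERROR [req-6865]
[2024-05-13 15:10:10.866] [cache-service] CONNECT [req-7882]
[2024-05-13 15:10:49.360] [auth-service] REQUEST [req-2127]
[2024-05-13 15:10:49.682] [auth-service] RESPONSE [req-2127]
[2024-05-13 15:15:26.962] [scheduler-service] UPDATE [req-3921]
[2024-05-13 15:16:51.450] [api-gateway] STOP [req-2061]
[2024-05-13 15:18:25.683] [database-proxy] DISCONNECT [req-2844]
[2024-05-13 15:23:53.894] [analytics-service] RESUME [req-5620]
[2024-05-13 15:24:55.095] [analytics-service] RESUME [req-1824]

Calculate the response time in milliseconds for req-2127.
322

To calculate latency:

1. Find REQUEST with id req-2127: 2024-05-13 15:10:49.360
2. Find RESPONSE with id req-2127: 2024-05-13 15:10:49.682
3. Latency: 2024-05-13 15:10:49.682 - 2024-05-13 15:10:49.360 = 322ms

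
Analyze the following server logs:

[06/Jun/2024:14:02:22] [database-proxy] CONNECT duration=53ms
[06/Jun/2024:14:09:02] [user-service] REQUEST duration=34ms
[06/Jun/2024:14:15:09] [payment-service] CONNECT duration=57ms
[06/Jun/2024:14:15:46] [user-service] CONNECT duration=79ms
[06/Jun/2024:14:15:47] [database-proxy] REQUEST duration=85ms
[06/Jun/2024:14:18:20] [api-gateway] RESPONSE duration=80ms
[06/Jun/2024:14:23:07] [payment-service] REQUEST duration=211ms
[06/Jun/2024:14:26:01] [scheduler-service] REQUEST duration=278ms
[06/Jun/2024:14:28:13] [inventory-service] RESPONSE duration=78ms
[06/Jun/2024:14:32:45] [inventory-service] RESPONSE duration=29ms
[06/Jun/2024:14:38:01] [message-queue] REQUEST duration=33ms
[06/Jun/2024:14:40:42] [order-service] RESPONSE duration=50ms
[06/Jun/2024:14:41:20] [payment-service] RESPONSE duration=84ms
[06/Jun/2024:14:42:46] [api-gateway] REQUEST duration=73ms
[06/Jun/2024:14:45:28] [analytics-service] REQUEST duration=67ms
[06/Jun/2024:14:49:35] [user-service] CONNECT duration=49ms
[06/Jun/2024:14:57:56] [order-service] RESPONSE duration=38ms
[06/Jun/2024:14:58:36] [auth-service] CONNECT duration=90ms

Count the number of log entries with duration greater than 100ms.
2

To count timeouts:

1. Threshold: 100ms
2. Extract duration from each log entry
3. Count entries where duration > 100
4. Timeout count: 2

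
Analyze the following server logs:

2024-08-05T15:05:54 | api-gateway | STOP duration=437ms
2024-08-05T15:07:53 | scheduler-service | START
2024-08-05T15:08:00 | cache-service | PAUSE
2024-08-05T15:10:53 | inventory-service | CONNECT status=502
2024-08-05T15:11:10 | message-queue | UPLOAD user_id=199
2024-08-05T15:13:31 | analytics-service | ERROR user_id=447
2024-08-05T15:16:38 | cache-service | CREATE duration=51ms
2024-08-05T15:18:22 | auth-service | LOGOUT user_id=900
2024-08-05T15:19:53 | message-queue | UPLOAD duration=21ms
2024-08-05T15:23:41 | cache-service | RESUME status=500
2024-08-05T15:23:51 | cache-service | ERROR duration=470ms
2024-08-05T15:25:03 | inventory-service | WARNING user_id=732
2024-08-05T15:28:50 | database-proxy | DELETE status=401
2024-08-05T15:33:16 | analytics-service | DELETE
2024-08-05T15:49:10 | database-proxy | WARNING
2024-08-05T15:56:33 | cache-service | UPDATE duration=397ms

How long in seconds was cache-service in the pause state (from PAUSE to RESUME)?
941

To calculate state duration:

1. Find PAUSE event for cache-service: 2024-08-05T15:08:00
2. Find RESUME event for cache-service: 2024-08-05T15:23:41
3. Calculate duration: 2024-08-05T15:23:41 - 2024-08-05T15:08:00 = 941 seconds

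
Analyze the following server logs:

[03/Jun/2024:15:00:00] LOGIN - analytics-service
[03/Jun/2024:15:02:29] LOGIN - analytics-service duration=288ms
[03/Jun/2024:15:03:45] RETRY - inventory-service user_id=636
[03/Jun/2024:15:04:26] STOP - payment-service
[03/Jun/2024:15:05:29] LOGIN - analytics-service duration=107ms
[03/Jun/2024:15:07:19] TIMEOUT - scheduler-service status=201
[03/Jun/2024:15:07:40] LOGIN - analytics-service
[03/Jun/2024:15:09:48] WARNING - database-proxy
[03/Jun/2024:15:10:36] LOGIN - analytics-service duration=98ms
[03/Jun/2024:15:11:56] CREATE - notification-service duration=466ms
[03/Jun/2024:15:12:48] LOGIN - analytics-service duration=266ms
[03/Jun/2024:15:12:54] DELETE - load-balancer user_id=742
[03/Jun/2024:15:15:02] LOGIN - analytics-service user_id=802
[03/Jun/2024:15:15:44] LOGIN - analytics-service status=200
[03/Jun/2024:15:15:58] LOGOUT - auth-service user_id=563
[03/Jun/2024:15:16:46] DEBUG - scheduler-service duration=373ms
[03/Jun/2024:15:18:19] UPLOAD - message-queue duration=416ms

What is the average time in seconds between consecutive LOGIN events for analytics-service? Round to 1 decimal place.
134.9

To calculate average interval:

1. Find all LOGIN events for analytics-service in order
2. Calculate time gaps between consecutive events
3. Compute mean of gaps: 944 / 7 = 134.9 seconds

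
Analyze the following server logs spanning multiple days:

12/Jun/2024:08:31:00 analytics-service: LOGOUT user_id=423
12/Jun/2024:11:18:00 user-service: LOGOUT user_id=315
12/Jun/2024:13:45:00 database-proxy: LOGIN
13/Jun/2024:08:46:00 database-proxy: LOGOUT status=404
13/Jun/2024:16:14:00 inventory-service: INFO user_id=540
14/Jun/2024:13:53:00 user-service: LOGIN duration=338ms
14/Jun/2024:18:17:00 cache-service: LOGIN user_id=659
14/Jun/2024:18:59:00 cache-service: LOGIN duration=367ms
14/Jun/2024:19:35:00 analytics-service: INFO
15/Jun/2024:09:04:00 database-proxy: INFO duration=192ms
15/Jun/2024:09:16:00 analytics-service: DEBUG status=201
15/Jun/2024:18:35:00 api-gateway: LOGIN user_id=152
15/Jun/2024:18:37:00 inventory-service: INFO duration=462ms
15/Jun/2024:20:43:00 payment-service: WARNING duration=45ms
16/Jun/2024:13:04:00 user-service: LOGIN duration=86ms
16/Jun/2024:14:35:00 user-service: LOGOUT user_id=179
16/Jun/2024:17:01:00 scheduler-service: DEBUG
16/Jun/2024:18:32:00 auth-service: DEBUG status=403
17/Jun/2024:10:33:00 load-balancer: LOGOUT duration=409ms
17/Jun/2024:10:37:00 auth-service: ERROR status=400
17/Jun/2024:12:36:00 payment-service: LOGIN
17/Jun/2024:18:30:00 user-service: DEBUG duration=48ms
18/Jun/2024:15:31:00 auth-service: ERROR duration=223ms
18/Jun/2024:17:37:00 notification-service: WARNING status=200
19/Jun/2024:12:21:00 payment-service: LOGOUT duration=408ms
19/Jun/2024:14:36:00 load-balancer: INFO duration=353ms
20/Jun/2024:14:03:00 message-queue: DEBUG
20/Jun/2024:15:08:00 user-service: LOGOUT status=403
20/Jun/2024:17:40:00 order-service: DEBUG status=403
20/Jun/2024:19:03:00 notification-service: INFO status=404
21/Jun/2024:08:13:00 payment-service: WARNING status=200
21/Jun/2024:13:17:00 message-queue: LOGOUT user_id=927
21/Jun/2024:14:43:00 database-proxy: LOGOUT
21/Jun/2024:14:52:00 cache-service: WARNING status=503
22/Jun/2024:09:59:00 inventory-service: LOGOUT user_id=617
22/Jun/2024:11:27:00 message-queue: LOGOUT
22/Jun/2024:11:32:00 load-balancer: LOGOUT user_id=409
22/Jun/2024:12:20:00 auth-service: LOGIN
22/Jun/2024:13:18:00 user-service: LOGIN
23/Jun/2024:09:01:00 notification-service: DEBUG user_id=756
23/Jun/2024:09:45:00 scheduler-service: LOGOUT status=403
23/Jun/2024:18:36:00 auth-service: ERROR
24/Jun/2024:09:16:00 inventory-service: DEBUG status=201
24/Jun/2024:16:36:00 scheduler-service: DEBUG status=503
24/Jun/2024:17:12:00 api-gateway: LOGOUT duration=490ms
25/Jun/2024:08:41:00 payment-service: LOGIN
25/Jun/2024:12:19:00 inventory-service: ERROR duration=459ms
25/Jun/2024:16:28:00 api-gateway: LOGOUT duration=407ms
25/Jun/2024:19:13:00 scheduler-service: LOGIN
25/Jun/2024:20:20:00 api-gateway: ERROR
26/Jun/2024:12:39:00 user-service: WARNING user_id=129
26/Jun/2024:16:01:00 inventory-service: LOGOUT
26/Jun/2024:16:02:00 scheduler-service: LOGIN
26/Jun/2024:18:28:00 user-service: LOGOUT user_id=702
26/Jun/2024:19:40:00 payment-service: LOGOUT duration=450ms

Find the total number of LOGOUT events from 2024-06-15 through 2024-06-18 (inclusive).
2

To filter by date range:

1. Date range: 2024-06-15 through 2024-06-18, both dates inclusive
2. Filter for LOGOUT events whose date falls in this range
3. Count matching events: 2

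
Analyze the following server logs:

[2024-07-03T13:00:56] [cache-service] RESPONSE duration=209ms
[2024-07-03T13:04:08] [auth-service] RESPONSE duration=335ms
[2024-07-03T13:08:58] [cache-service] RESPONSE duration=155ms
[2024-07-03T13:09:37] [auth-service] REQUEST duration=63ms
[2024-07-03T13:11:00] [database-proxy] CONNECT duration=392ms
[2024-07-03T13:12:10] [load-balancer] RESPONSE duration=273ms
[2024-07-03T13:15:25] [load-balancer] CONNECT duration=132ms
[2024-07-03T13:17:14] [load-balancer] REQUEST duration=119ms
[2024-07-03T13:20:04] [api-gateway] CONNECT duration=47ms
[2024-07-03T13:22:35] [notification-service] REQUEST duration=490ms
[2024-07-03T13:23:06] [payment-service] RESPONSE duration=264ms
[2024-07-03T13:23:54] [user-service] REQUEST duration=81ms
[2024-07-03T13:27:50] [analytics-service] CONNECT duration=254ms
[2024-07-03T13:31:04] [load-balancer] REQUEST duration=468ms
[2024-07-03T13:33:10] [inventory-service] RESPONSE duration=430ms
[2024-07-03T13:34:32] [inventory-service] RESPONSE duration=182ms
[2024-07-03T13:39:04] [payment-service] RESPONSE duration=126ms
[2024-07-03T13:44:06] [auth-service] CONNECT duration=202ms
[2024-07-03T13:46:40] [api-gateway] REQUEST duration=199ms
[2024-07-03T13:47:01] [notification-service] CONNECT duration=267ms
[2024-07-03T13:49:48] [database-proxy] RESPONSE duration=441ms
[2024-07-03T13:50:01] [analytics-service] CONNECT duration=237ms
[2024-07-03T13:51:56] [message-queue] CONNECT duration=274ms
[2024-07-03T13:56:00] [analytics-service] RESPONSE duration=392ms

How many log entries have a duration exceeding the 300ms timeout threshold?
7

To count timeouts:

1. Threshold: 300ms
2. Extract duration from each log entry
3. Count entries where duration > 300
4. Timeout count: 7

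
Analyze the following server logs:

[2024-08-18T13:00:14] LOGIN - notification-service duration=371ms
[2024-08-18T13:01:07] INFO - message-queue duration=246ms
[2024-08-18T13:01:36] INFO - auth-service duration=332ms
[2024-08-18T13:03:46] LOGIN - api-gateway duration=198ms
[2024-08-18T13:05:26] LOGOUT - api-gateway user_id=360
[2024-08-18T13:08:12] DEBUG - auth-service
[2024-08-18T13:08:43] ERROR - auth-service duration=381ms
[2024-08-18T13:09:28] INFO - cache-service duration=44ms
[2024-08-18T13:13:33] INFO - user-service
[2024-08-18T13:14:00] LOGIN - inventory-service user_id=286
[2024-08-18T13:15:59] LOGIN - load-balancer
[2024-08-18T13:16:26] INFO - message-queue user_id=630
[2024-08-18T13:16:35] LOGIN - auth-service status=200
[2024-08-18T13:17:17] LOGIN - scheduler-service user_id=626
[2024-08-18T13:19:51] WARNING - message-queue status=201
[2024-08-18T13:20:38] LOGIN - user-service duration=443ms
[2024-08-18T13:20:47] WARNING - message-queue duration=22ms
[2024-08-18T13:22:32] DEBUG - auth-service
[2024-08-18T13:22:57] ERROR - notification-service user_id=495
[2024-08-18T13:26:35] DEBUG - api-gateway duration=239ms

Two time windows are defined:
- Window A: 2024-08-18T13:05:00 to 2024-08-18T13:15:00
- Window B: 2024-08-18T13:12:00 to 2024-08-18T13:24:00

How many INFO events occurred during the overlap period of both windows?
1

To find overlap events:

1. Window A: 2024-08-18T13:05:00 to 2024-08-18T13:15:00
2. Window B: 2024-08-18T13:12:00 to 2024-08-18T13:24:00
3. Overlap period: 2024-08-18T13:12:00 to 2024-08-18T13:15:00
4. Count INFO events in overlap: 1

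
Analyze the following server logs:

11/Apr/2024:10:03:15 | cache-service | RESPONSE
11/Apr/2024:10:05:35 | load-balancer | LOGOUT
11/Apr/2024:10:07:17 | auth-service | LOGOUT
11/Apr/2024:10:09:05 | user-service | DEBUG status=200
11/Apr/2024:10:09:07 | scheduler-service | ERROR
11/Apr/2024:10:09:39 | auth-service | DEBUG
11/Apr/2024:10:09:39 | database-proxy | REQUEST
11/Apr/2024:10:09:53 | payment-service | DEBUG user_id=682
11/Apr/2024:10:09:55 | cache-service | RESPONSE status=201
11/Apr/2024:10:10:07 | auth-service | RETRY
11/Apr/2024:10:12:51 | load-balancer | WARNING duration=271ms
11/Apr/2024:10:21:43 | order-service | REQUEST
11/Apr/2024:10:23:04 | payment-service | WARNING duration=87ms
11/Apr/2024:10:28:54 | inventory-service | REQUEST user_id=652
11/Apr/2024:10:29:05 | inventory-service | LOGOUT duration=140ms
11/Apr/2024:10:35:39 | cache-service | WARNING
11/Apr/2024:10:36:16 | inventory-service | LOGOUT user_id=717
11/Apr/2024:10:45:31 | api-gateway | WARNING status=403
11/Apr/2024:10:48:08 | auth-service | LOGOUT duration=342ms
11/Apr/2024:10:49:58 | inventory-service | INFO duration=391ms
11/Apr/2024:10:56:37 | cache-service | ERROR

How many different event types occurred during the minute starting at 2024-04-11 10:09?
4

To count unique event types:

1. Filter events in the minute starting at 2024-04-11 10:09
2. Extract event types from matching entries
3. Count unique types: 4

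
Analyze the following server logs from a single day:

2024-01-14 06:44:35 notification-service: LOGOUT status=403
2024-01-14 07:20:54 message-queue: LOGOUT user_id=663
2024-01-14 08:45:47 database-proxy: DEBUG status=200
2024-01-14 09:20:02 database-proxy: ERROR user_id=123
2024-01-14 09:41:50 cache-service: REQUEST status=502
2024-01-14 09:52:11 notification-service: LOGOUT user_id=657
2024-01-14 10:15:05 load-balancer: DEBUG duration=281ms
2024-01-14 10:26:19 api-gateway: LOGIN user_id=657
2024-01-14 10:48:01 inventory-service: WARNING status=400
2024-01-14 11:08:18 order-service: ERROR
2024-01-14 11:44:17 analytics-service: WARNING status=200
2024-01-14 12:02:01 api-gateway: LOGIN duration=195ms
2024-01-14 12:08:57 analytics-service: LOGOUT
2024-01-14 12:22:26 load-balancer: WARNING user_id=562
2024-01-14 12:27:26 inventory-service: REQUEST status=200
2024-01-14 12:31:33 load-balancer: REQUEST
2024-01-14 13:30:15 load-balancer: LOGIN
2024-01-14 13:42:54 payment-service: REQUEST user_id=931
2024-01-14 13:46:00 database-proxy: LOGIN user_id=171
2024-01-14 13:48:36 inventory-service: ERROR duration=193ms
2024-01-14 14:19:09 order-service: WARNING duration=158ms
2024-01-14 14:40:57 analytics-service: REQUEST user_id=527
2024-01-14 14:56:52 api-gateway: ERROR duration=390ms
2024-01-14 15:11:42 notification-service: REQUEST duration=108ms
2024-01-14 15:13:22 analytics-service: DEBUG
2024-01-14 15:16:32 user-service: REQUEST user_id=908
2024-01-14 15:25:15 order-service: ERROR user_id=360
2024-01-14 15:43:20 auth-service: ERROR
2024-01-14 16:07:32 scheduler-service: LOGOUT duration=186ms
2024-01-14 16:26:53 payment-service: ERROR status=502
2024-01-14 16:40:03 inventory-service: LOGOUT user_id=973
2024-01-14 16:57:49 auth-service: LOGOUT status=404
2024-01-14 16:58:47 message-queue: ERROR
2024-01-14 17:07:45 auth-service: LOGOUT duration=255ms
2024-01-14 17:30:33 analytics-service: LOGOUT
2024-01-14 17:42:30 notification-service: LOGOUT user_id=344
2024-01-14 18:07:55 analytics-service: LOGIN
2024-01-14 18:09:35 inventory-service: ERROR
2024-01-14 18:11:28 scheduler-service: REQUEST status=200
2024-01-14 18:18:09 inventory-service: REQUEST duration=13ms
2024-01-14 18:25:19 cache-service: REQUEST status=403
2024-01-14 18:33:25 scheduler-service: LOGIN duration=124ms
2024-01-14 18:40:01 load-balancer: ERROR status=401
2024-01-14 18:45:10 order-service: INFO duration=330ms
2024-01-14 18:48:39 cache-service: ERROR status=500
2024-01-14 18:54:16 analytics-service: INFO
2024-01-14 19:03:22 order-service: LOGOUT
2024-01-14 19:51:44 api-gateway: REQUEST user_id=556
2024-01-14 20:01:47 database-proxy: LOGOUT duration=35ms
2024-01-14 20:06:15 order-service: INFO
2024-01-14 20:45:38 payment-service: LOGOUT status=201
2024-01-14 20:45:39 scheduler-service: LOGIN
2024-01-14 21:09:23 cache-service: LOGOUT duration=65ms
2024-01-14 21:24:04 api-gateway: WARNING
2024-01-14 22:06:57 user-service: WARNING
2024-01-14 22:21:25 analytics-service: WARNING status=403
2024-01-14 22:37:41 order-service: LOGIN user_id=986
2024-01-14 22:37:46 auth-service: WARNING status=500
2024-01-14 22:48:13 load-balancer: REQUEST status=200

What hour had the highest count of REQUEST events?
18

To find the peak hour:

1. Group all REQUEST events by hour
2. Count events in each hour
3. Find hour with maximum count
4. Peak hour: 18 (with 3 events)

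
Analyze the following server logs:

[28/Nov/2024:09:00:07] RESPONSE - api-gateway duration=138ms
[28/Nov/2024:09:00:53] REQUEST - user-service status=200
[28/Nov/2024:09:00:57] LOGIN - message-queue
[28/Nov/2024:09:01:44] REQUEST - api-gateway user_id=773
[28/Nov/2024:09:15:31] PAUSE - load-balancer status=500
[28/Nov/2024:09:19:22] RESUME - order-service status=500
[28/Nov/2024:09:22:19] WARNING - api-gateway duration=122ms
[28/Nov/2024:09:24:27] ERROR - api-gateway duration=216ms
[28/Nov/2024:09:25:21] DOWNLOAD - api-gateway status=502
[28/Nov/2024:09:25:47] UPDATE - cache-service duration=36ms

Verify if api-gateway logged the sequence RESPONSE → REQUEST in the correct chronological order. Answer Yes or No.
Yes

To verify sequence order:

1. Find all events in sequence RESPONSE → REQUEST for api-gateway
2. Extract their timestamps
3. Check if timestamps are in ascending order
4. Result: Yes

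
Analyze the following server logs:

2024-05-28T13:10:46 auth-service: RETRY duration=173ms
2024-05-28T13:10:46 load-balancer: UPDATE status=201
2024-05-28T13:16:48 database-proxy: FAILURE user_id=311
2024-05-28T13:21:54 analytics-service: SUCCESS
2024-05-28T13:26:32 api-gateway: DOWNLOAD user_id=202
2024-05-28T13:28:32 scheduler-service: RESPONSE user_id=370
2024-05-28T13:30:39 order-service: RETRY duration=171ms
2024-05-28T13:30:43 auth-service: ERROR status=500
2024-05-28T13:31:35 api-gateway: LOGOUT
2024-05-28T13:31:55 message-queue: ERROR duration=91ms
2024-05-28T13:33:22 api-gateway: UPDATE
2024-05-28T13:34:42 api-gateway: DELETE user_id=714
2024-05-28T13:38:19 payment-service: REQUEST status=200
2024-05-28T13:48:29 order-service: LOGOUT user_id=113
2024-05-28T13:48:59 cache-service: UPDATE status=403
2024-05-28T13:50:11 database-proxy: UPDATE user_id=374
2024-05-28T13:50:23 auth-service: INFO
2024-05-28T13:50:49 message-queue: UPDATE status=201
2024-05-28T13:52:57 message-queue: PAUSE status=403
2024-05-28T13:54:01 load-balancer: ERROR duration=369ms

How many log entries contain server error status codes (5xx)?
1

To find matching entries:

1. Pattern to match: server error status codes (5xx)
2. Scan each log entry for the pattern
3. Count matches: 1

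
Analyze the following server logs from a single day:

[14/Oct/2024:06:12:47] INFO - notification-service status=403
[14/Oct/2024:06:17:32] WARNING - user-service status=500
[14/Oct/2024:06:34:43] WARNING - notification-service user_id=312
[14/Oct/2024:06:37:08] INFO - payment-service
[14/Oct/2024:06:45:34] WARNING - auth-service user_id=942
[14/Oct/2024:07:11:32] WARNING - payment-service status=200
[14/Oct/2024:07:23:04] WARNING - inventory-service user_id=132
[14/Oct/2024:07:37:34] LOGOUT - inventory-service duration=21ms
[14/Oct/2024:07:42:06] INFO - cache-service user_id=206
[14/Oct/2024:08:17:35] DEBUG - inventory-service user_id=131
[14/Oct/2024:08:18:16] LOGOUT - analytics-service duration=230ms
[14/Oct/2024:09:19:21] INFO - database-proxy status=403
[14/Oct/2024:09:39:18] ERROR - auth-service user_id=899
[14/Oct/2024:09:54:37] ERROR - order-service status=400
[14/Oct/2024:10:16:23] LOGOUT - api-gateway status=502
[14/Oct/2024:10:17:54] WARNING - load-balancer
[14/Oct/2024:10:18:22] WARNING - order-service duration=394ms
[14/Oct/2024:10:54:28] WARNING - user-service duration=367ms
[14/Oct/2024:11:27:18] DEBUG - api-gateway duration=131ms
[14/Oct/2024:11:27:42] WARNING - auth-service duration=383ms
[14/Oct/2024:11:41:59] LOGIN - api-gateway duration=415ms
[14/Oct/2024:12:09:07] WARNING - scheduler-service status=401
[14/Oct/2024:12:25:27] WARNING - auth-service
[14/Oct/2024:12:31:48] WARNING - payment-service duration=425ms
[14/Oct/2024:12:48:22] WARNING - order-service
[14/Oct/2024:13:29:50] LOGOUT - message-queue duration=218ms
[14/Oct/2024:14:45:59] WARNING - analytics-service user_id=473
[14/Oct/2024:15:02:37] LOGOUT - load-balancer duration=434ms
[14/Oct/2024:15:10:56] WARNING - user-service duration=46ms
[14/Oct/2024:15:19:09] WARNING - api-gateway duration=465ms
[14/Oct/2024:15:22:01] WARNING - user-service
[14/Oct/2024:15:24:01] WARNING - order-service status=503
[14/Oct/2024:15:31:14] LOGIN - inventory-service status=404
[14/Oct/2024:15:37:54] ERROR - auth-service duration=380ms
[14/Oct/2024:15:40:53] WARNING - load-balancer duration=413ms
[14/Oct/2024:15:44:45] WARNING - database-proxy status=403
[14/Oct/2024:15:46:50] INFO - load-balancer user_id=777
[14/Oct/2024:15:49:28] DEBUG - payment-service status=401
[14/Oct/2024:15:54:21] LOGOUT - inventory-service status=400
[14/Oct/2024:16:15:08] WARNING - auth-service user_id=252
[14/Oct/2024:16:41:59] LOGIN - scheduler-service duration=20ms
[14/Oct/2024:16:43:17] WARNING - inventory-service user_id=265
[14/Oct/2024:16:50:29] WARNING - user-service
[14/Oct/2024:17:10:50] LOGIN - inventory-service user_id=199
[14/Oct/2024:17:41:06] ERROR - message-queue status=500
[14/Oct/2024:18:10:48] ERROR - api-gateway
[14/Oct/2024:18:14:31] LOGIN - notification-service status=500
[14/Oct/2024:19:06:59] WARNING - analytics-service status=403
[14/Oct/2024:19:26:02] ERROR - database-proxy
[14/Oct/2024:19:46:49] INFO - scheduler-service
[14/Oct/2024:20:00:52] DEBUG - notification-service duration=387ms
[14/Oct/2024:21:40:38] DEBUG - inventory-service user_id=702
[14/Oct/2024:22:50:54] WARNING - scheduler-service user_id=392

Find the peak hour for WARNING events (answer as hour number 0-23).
15

To find the peak hour:

1. Group all WARNING events by hour
2. Count events in each hour
3. Find hour with maximum count
4. Peak hour: 15 (with 6 events)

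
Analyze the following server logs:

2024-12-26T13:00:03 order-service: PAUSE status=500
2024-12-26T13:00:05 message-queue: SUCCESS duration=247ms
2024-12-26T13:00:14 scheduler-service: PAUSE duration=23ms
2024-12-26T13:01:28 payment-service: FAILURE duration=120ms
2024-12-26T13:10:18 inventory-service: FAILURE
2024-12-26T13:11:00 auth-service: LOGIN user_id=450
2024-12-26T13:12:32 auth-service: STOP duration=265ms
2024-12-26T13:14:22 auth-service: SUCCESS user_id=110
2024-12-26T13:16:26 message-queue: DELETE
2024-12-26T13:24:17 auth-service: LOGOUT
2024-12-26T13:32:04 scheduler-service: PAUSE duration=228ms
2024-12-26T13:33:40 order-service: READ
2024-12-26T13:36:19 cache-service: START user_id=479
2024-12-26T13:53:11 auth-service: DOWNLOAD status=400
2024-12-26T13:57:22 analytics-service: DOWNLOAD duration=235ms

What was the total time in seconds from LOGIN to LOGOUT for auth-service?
797

To calculate state duration:

1. Find LOGIN event for auth-service: 2024-12-26T13:11:00
2. Find LOGOUT event for auth-service: 2024-12-26T13:24:17
3. Calculate duration: 2024-12-26T13:24:17 - 2024-12-26T13:11:00 = 797 seconds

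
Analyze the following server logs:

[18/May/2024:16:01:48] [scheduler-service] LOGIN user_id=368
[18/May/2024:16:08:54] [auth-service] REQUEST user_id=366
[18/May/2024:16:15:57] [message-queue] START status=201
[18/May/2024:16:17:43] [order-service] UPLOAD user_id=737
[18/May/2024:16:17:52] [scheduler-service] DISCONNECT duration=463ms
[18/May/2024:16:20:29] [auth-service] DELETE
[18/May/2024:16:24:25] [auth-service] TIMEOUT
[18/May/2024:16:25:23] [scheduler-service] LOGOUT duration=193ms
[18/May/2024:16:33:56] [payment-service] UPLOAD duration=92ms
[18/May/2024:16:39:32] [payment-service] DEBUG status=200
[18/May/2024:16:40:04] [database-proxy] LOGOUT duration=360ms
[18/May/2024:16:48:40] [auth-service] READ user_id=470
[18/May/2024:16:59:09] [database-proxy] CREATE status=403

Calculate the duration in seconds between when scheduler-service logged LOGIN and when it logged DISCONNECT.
964

To find the time between events:

1. Locate the first LOGIN event for scheduler-service: 18/May/2024:16:01:48
2. Locate the first DISCONNECT event for scheduler-service: 18/May/2024:16:17:52
3. Calculate the difference: 18/May/2024:16:17:52 - 18/May/2024:16:01:48 = 964 seconds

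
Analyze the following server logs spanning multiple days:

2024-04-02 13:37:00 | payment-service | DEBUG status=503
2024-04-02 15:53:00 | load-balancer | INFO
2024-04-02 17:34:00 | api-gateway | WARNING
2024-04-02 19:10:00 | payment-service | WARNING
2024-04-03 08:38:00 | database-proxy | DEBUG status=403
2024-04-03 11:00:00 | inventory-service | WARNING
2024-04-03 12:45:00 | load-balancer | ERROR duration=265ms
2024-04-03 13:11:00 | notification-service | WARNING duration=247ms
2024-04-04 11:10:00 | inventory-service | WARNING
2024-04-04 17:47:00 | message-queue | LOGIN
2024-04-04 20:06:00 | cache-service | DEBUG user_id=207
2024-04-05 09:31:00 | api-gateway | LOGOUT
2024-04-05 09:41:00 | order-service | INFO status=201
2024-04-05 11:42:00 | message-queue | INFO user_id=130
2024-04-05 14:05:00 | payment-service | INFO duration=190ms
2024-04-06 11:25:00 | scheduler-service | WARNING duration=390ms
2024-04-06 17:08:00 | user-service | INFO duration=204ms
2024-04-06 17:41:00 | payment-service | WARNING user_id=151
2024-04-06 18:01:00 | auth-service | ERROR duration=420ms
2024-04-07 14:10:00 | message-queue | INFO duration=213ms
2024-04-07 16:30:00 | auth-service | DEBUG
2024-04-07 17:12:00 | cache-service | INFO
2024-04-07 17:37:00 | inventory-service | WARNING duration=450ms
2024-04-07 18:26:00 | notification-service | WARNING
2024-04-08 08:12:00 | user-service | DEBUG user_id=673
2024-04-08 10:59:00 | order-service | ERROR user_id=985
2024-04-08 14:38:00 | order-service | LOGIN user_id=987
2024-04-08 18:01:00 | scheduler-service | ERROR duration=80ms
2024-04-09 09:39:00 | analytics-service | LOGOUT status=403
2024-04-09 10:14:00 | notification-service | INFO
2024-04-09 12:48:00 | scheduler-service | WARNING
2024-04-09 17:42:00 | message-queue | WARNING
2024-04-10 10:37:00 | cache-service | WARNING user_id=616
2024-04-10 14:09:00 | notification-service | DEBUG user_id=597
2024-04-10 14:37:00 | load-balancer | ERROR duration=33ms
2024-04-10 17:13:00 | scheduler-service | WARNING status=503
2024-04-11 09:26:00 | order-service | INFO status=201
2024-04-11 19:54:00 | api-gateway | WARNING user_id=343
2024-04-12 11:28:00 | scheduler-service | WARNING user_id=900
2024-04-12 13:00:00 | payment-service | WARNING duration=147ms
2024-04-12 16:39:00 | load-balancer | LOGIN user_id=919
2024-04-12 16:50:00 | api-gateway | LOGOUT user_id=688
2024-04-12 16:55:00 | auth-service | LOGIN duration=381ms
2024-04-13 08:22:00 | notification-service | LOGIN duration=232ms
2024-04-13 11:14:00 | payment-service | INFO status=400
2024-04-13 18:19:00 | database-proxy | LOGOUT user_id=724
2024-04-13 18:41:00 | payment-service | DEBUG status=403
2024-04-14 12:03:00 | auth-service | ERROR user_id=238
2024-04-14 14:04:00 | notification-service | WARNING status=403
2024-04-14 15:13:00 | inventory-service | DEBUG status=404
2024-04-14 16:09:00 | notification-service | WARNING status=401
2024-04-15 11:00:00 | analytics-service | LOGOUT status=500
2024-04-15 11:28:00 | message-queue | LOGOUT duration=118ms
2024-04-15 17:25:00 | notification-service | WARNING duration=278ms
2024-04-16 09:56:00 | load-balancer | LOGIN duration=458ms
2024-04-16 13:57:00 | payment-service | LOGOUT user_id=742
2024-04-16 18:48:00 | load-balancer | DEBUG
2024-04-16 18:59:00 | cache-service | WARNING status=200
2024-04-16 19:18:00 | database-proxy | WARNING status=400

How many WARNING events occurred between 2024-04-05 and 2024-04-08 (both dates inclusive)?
4

To filter by date range:

1. Date range: 2024-04-05 through 2024-04-08, both dates inclusive
2. Filter for WARNING events whose date falls in this range
3. Count matching events: 4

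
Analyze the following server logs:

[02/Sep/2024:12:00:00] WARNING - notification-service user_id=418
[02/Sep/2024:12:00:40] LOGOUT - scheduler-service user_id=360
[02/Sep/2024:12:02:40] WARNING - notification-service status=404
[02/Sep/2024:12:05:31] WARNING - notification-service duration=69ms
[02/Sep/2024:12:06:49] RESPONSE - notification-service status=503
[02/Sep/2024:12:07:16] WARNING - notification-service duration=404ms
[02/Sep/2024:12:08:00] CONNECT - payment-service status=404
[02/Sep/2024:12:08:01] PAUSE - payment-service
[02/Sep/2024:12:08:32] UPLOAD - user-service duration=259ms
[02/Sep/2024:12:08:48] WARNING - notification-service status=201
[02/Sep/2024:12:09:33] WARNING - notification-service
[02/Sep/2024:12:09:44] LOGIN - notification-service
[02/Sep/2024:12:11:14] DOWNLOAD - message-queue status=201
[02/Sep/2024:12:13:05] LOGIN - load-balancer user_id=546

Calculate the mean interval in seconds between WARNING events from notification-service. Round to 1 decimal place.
114.6

To calculate average interval:

1. Find all WARNING events for notification-service in order
2. Calculate time gaps between consecutive events
3. Compute mean of gaps: 573 / 5 = 114.6 seconds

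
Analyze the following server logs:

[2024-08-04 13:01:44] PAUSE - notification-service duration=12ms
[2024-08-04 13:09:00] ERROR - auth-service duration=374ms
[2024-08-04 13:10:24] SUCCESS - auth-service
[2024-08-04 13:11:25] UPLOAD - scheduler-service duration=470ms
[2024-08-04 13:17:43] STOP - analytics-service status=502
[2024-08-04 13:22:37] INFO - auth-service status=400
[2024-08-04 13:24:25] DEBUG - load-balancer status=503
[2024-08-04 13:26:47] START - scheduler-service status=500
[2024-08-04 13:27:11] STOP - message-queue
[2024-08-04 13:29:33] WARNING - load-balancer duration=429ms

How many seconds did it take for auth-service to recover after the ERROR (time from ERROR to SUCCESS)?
84

To calculate recovery time:

1. Find ERROR event for auth-service: 2024-08-04 13:09:00
2. Find next SUCCESS event for auth-service: 2024-08-04 13:10:24
3. Recovery time: 2024-08-04 13:10:24 - 2024-08-04 13:09:00 = 84 seconds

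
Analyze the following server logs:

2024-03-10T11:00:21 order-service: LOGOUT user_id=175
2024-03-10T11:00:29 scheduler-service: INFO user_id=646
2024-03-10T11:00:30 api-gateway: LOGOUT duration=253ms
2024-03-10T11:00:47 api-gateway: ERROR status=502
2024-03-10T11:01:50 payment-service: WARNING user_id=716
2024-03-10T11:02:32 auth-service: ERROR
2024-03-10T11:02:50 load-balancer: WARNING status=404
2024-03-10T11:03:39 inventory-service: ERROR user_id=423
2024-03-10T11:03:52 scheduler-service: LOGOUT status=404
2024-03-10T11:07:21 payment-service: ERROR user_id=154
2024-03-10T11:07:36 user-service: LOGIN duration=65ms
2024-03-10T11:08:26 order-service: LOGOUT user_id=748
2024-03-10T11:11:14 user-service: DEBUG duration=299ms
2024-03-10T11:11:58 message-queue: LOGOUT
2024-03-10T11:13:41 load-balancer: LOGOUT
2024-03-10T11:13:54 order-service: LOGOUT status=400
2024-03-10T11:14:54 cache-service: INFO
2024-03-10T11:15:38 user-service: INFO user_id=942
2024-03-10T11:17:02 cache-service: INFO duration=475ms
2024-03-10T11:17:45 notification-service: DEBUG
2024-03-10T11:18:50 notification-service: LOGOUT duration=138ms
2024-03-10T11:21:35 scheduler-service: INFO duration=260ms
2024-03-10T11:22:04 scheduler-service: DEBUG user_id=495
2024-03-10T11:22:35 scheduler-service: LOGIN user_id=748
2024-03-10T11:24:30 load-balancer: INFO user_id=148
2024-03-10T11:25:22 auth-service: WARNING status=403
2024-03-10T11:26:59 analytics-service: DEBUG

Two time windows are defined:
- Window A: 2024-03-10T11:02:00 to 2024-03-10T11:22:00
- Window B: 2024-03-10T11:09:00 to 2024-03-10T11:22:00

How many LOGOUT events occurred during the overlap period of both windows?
4

To find overlap events:

1. Window A: 2024-03-10T11:02:00 to 2024-03-10T11:22:00
2. Window B: 2024-03-10T11:09:00 to 2024-03-10T11:22:00
3. Overlap period: 2024-03-10T11:09:00 to 2024-03-10T11:22:00
4. Count LOGOUT events in overlap: 4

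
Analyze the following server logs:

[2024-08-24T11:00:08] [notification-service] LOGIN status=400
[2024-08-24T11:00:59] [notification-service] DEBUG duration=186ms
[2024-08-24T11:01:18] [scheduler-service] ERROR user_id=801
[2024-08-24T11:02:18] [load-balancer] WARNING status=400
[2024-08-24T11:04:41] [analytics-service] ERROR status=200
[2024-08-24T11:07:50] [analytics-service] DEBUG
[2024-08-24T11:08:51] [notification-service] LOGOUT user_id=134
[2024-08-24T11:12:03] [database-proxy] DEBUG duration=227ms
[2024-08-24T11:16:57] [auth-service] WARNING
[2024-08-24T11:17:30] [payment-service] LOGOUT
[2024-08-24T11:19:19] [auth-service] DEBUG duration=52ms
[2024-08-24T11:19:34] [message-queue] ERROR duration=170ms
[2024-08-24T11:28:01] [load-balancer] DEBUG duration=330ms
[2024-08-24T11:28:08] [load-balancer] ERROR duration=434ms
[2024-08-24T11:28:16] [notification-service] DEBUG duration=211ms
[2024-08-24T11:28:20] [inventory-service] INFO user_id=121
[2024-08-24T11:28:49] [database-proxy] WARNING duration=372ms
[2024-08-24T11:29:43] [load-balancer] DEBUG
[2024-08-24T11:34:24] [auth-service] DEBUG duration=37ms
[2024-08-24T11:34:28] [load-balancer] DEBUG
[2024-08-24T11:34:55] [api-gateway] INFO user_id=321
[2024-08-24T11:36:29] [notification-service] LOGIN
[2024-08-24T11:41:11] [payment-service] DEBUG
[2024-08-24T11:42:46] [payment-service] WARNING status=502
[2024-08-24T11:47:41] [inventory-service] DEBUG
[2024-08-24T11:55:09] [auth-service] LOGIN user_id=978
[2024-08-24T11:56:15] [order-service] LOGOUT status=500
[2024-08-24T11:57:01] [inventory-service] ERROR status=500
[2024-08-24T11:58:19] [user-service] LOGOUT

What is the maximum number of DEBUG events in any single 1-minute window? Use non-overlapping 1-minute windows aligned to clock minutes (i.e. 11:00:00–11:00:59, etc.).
2

To find the burst window:

1. Divide the log period into non-overlapping 1-minute windows starting at 11:00
2. Count DEBUG events in each window
3. Find the window with maximum count
4. Maximum events in a window: 2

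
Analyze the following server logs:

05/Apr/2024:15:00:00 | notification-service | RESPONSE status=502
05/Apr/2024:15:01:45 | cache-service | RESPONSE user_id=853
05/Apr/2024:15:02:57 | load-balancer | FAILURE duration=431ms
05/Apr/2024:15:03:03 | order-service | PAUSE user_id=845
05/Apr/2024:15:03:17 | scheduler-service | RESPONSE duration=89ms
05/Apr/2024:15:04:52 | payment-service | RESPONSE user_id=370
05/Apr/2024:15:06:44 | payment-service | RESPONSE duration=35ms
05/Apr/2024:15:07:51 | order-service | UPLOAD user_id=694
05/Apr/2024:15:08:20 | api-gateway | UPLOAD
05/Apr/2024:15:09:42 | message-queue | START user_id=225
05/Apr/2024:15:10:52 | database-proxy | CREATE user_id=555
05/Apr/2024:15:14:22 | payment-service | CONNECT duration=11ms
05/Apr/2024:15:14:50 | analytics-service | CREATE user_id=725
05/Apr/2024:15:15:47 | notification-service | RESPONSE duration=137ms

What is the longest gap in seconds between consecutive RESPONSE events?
543

To find the longest gap:

1. Extract all RESPONSE events in chronological order
2. Calculate time differences between consecutive events
3. Find the maximum difference
4. Longest gap: 543 seconds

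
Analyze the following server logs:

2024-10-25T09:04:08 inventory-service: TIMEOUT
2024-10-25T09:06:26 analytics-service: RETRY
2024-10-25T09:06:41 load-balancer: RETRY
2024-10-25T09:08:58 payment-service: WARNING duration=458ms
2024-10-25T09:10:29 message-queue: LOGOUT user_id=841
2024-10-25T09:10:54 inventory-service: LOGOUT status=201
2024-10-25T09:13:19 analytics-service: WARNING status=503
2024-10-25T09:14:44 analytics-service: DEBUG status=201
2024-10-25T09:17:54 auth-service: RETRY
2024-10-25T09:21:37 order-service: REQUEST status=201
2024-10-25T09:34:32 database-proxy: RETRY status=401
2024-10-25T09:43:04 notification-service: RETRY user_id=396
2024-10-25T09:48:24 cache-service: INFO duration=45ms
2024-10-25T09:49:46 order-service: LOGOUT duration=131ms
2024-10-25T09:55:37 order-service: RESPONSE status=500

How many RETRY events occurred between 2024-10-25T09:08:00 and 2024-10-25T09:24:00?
1

To count events in the time window:

1. Window boundaries: 2024-10-25T09:08:00 to 2024-10-25T09:24:00
2. Filter for RETRY events within this window
3. Count matching events: 1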